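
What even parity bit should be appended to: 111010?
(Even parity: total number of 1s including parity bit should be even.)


Number of 1s in data: 4
Parity bit: 0

0


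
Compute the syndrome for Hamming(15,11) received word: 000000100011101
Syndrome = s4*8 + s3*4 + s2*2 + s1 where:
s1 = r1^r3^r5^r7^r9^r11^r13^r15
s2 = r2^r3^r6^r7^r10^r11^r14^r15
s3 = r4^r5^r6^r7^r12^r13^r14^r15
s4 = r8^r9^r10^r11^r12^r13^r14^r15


s1=0, s2=1, s3=0, s4=0

Syndrome = 2 (error at position 2)


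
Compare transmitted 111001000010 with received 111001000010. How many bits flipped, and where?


XOR: 000000000000

0 errors (received matches sent)


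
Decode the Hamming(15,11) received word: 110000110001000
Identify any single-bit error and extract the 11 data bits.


Syndrome = 0: no error detected

Data: 00010001000 (no errors)


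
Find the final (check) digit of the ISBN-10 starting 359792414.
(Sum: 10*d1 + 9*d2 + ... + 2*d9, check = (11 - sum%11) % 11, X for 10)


Weighted sum: 287
287 mod 11 = 1

Check digit: X


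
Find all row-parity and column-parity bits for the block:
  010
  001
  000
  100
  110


Row parities: 11010
Column parities: 001

Row P: 11010, Col P: 001, Corner: 1


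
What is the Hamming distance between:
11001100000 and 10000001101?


XOR: 01001101101
Count of 1s: 6

6


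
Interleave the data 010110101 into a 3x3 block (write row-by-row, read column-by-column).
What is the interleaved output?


Matrix:
  010
  110
  101
Read columns: 011110001

011110001


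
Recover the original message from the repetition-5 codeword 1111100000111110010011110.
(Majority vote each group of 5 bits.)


Groups: 11111, 00000, 11111, 00100, 11110
Majority votes: 10101

10101


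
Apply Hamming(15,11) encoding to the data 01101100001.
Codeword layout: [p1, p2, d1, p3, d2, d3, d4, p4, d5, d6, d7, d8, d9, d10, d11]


Parity bits: p1=1, p2=1, p3=1, p4=1

110111011100001


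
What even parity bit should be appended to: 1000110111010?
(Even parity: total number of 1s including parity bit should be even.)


Number of 1s in data: 7
Parity bit: 1

1


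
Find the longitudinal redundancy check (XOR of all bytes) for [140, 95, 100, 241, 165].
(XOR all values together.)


XOR chain: 140 ^ 95 ^ 100 ^ 241 ^ 165 = 227

227


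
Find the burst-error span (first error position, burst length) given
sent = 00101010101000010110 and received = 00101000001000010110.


XOR: 00000010100000000000

Burst at position 6, length 3


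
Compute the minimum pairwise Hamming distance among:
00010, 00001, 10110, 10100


Comparing all pairs, minimum distance: 1
Can detect 0 errors, correct 0 errors

1


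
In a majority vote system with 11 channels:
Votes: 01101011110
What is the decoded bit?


Ones: 7 out of 11
Threshold: 6

1 (7/11 voted 1)


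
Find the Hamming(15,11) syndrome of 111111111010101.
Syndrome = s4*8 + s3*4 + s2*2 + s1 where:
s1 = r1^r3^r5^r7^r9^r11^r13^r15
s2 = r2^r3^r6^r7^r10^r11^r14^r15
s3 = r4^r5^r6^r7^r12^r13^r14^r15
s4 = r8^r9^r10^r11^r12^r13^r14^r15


s1=0, s2=0, s3=0, s4=1

Syndrome = 8 (error at position 8)


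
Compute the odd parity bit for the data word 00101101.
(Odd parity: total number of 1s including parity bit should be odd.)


Number of 1s in data: 4
Parity bit: 1

1


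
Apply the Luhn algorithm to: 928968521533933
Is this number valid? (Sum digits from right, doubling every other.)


Luhn sum = 81
81 mod 10 = 1

Invalid (Luhn sum mod 10 = 1)


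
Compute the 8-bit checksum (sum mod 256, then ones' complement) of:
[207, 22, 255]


Sum = 484 mod 256 = 228
Complement = 27

27


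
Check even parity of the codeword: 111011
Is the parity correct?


Number of 1s: 5

No, parity error (5 ones)


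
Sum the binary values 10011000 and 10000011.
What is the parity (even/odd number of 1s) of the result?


10011000 = 152
10000011 = 131
Sum = 283 = 100011011
1s count = 5

odd parity (5 ones in 100011011)


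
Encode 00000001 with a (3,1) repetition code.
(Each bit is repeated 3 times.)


Each bit -> 3 copies

000000000000000000000111


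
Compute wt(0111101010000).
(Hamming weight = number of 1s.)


Counting 1s in 0111101010000

6


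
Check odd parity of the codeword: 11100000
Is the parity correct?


Number of 1s: 3

Yes, parity is correct (3 ones)


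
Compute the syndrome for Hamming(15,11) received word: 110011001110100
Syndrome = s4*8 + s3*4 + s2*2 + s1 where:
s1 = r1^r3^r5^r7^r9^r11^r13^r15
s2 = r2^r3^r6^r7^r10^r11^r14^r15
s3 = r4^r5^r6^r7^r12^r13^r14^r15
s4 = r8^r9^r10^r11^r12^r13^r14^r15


s1=1, s2=0, s3=1, s4=0

Syndrome = 5 (error at position 5)


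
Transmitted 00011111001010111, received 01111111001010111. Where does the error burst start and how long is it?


XOR: 01100000000000000

Burst at position 1, length 2


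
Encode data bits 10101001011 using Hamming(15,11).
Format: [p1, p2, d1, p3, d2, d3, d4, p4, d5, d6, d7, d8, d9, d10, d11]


Parity bits: p1=1, p2=0, p3=0, p4=0

101001001001011


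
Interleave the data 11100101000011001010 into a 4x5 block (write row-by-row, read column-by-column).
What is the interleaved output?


Matrix:
  11100
  10100
  00110
  01010
Read columns: 11001001111000110000

11001001111000110000


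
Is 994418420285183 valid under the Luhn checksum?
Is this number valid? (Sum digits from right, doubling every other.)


Luhn sum = 70
70 mod 10 = 0

Valid (Luhn sum mod 10 = 0)


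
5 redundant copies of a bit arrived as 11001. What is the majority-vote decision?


Ones: 3 out of 5
Threshold: 3

1 (3/5 voted 1)


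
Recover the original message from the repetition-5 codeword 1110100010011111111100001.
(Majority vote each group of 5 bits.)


Groups: 11101, 00010, 01111, 11111, 00001
Majority votes: 10110

10110


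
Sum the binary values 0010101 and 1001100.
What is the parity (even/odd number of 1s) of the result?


0010101 = 21
1001100 = 76
Sum = 97 = 1100001
1s count = 3

odd parity (3 ones in 1100001)


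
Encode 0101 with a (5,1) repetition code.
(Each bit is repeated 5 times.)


Each bit -> 5 copies

00000111110000011111


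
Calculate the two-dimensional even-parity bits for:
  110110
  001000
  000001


Row parities: 011
Column parities: 111111

Row P: 011, Col P: 111111, Corner: 0


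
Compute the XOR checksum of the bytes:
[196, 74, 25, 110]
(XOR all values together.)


XOR chain: 196 ^ 74 ^ 25 ^ 110 = 249

249


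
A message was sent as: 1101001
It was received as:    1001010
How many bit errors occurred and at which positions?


XOR: 0100011

3 error(s) at position(s): 1, 5, 6


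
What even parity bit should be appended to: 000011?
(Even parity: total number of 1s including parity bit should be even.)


Number of 1s in data: 2
Parity bit: 0

0


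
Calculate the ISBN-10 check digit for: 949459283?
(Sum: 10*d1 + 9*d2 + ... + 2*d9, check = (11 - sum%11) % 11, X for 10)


Weighted sum: 339
339 mod 11 = 9

Check digit: 2


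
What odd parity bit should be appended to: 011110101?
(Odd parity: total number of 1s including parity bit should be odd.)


Number of 1s in data: 6
Parity bit: 1

1


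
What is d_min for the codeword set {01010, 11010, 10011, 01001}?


Comparing all pairs, minimum distance: 1
Can detect 0 errors, correct 0 errors

1


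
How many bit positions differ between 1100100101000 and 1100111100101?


XOR: 0000011001101
Count of 1s: 5

5


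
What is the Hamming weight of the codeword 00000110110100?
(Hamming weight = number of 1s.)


Counting 1s in 00000110110100

5


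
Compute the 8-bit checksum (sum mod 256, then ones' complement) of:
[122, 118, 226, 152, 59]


Sum = 677 mod 256 = 165
Complement = 90

90


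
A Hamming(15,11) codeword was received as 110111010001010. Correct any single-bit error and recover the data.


Syndrome = 14: error at position 14

Data: 01100001000 (corrected bit 14)


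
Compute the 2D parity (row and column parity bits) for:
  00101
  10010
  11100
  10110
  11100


Row parities: 00111
Column parities: 00001

Row P: 00111, Col P: 00001, Corner: 1


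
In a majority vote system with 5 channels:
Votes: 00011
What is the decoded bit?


Ones: 2 out of 5
Threshold: 3

0 (2/5 voted 1)


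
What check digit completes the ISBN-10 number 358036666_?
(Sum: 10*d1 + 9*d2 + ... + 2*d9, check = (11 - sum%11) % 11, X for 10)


Weighted sum: 241
241 mod 11 = 10

Check digit: 1


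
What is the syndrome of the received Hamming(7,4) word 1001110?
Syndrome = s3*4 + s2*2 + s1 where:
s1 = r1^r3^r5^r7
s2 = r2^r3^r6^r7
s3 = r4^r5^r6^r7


s1=0, s2=1, s3=1

Syndrome = 6 (error at position 6)


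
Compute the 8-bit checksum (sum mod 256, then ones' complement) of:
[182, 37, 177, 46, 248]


Sum = 690 mod 256 = 178
Complement = 77

77


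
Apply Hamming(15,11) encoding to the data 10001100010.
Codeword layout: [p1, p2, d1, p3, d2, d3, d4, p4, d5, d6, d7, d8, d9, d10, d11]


Parity bits: p1=0, p2=1, p3=1, p4=1

011100011100010


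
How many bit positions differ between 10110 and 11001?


XOR: 01111
Count of 1s: 4

4


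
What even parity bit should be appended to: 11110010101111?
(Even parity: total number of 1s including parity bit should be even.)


Number of 1s in data: 10
Parity bit: 0

0


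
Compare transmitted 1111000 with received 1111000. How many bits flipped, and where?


XOR: 0000000

0 errors (received matches sent)


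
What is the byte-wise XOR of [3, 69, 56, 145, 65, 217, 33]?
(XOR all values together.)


XOR chain: 3 ^ 69 ^ 56 ^ 145 ^ 65 ^ 217 ^ 33 = 86

86


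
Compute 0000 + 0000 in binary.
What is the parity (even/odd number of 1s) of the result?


0000 = 0
0000 = 0
Sum = 0 = 0
1s count = 0

even parity (0 ones in 0)


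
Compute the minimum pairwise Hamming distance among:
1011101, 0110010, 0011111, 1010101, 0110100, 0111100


Comparing all pairs, minimum distance: 1
Can detect 0 errors, correct 0 errors

1


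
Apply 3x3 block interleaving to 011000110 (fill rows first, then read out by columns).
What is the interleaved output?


Matrix:
  011
  000
  110
Read columns: 001101100

001101100


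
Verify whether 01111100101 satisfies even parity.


Number of 1s: 7

No, parity error (7 ones)


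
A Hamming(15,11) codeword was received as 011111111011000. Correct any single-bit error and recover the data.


Syndrome = 7: error at position 7

Data: 11101011000 (corrected bit 7)


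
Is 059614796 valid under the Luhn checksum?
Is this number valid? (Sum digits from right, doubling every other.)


Luhn sum = 44
44 mod 10 = 4

Invalid (Luhn sum mod 10 = 4)


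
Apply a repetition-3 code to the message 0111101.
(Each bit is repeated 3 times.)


Each bit -> 3 copies

000111111111111000111


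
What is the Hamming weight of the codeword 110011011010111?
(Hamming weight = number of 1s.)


Counting 1s in 110011011010111

10


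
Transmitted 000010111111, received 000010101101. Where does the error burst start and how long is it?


XOR: 000000010010

Burst at position 7, length 4


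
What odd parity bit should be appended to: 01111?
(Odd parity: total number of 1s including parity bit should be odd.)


Number of 1s in data: 4
Parity bit: 1

1


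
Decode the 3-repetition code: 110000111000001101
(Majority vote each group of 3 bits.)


Groups: 110, 000, 111, 000, 001, 101
Majority votes: 101001

101001


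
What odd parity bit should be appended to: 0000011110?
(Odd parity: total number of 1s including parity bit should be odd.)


Number of 1s in data: 4
Parity bit: 1

1


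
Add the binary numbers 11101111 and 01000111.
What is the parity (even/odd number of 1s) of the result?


11101111 = 239
01000111 = 71
Sum = 310 = 100110110
1s count = 5

odd parity (5 ones in 100110110)


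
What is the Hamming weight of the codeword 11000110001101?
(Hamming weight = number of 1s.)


Counting 1s in 11000110001101

7


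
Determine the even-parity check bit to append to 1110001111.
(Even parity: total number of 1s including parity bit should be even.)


Number of 1s in data: 7
Parity bit: 1

1


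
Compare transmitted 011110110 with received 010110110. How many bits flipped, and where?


XOR: 001000000

1 error(s) at position(s): 2


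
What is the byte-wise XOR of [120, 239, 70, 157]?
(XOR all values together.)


XOR chain: 120 ^ 239 ^ 70 ^ 157 = 76

76


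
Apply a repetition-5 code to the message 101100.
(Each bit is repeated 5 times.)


Each bit -> 5 copies

111110000011111111110000000000


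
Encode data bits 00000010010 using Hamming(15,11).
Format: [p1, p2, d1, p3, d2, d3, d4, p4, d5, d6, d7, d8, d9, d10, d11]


Parity bits: p1=1, p2=0, p3=1, p4=0

100100000010010


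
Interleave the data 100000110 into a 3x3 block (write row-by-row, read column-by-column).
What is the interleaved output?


Matrix:
  100
  000
  110
Read columns: 101001000

101001000


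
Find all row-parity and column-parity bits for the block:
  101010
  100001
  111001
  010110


Row parities: 1001
Column parities: 100100

Row P: 1001, Col P: 100100, Corner: 0


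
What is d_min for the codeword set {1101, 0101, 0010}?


Comparing all pairs, minimum distance: 1
Can detect 0 errors, correct 0 errors

1


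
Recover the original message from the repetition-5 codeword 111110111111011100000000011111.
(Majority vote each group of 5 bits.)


Groups: 11111, 01111, 11011, 10000, 00000, 11111
Majority votes: 111001

111001


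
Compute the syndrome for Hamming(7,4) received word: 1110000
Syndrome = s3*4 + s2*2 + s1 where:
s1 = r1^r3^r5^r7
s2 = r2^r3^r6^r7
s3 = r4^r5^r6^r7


s1=0, s2=0, s3=0

Syndrome = 0 (no error)


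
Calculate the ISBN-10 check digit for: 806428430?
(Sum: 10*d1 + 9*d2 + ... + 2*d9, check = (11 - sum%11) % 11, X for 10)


Weighted sum: 233
233 mod 11 = 2

Check digit: 9


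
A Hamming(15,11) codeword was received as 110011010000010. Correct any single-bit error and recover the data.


Syndrome = 6: error at position 6

Data: 01000000010 (corrected bit 6)


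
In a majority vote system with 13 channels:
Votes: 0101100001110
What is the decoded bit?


Ones: 6 out of 13
Threshold: 7

0 (6/13 voted 1)


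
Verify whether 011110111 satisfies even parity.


Number of 1s: 7

No, parity error (7 ones)


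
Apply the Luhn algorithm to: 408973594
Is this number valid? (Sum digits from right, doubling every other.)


Luhn sum = 52
52 mod 10 = 2

Invalid (Luhn sum mod 10 = 2)


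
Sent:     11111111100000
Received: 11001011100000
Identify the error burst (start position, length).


XOR: 00110100000000

Burst at position 2, length 4


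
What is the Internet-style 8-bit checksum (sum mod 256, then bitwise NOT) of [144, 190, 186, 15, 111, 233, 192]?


Sum = 1071 mod 256 = 47
Complement = 208

208


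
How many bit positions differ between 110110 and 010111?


XOR: 100001
Count of 1s: 2

2


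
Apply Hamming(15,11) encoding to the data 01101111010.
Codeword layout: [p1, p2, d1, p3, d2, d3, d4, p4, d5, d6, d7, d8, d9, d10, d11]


Parity bits: p1=1, p2=0, p3=0, p4=1

100011011111010


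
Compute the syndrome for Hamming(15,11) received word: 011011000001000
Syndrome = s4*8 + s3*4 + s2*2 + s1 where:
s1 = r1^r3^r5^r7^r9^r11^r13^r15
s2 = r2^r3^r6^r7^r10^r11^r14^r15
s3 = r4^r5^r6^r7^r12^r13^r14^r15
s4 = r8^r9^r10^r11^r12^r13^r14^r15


s1=0, s2=1, s3=1, s4=1

Syndrome = 14 (error at position 14)


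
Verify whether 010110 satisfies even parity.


Number of 1s: 3

No, parity error (3 ones)


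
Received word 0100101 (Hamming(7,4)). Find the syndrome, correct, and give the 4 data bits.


Syndrome = 0: no error detected

Data: 0101 (no errors)


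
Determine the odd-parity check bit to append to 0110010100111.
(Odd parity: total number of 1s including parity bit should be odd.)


Number of 1s in data: 7
Parity bit: 0

0


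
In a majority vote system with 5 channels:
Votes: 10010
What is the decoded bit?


Ones: 2 out of 5
Threshold: 3

0 (2/5 voted 1)


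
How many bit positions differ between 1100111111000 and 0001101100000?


XOR: 1101010011000
Count of 1s: 6

6


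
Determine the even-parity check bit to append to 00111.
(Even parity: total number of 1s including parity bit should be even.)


Number of 1s in data: 3
Parity bit: 1

1


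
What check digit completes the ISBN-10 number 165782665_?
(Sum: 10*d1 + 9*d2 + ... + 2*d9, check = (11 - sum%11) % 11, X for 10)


Weighted sum: 263
263 mod 11 = 10

Check digit: 1


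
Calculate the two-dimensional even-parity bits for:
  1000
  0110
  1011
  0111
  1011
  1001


Row parities: 101110
Column parities: 0000

Row P: 101110, Col P: 0000, Corner: 0


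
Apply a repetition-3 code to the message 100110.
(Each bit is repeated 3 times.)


Each bit -> 3 copies

111000000111111000


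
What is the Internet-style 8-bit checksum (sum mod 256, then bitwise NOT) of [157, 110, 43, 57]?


Sum = 367 mod 256 = 111
Complement = 144

144


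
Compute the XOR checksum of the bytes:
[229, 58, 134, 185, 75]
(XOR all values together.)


XOR chain: 229 ^ 58 ^ 134 ^ 185 ^ 75 = 171

171


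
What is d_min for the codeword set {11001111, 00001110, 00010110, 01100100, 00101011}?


Comparing all pairs, minimum distance: 2
Can detect 1 errors, correct 0 errors

2


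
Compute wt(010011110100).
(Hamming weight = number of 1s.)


Counting 1s in 010011110100

6


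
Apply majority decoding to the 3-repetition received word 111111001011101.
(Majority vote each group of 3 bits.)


Groups: 111, 111, 001, 011, 101
Majority votes: 11011

11011


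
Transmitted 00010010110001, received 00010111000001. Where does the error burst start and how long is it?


XOR: 00000101110000

Burst at position 5, length 5


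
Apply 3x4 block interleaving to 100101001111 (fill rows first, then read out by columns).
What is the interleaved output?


Matrix:
  1001
  0100
  1111
Read columns: 101011001101

101011001101


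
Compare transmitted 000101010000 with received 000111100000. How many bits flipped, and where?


XOR: 000010110000

3 error(s) at position(s): 4, 6, 7


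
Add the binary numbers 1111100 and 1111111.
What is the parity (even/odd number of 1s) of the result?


1111100 = 124
1111111 = 127
Sum = 251 = 11111011
1s count = 7

odd parity (7 ones in 11111011)


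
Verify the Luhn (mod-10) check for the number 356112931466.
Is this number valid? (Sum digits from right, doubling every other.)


Luhn sum = 46
46 mod 10 = 6

Invalid (Luhn sum mod 10 = 6)


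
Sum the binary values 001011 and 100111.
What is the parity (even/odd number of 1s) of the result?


001011 = 11
100111 = 39
Sum = 50 = 110010
1s count = 3

odd parity (3 ones in 110010)


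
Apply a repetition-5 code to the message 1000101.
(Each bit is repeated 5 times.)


Each bit -> 5 copies

11111000000000000000111110000011111


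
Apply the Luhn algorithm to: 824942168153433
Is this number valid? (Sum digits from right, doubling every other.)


Luhn sum = 71
71 mod 10 = 1

Invalid (Luhn sum mod 10 = 1)


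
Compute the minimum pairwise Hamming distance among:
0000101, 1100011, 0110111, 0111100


Comparing all pairs, minimum distance: 3
Can detect 2 errors, correct 1 errors

3


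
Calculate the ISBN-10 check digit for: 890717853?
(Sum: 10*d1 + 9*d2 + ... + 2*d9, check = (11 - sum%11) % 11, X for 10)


Weighted sum: 304
304 mod 11 = 7

Check digit: 4


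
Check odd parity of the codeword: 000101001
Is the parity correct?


Number of 1s: 3

Yes, parity is correct (3 ones)


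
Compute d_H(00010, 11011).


XOR: 11001
Count of 1s: 3

3


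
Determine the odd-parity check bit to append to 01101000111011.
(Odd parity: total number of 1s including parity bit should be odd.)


Number of 1s in data: 8
Parity bit: 1

1


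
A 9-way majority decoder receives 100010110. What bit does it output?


Ones: 4 out of 9
Threshold: 5

0 (4/9 voted 1)


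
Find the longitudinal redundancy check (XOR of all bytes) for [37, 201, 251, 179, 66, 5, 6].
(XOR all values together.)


XOR chain: 37 ^ 201 ^ 251 ^ 179 ^ 66 ^ 5 ^ 6 = 229

229


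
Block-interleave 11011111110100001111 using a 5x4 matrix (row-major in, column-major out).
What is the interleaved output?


Matrix:
  1101
  1111
  1101
  0000
  1111
Read columns: 11101111010100111101

11101111010100111101


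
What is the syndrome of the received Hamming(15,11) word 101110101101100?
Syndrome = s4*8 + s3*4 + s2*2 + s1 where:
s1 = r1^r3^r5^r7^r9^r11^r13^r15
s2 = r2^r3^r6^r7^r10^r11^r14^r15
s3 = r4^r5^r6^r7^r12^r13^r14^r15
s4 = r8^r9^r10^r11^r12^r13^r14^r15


s1=0, s2=1, s3=1, s4=0

Syndrome = 6 (error at position 6)


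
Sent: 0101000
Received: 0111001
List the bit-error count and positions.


XOR: 0010001

2 error(s) at position(s): 2, 6


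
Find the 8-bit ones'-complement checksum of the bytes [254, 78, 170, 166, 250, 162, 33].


Sum = 1113 mod 256 = 89
Complement = 166

166


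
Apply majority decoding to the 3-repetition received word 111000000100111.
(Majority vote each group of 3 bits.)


Groups: 111, 000, 000, 100, 111
Majority votes: 10001

10001


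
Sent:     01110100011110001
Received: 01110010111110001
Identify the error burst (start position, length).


XOR: 00000110100000000

Burst at position 5, length 4


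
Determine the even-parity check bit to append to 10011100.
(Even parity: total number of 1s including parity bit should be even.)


Number of 1s in data: 4
Parity bit: 0

0


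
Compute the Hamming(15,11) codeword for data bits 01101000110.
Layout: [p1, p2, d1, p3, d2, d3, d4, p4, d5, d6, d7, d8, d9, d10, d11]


Parity bits: p1=1, p2=0, p3=0, p4=1

100011011000110


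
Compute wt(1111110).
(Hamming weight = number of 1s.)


Counting 1s in 1111110

6


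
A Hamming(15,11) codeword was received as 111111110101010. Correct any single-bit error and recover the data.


Syndrome = 0: no error detected

Data: 11110101010 (no errors)


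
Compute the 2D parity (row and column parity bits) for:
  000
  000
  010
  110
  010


Row parities: 00101
Column parities: 110

Row P: 00101, Col P: 110, Corner: 0


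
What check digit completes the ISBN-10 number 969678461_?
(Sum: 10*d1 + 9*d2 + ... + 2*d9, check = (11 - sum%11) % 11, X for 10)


Weighted sum: 376
376 mod 11 = 2

Check digit: 9


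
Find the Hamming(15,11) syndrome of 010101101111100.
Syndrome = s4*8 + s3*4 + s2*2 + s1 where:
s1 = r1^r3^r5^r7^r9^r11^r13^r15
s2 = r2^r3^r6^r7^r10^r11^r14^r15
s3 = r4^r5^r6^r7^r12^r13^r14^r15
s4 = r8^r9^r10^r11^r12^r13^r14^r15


s1=0, s2=1, s3=1, s4=1

Syndrome = 14 (error at position 14)


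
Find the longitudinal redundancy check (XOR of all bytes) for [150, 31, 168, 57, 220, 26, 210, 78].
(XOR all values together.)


XOR chain: 150 ^ 31 ^ 168 ^ 57 ^ 220 ^ 26 ^ 210 ^ 78 = 66

66


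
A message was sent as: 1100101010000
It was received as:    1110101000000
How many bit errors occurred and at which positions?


XOR: 0010000010000

2 error(s) at position(s): 2, 8


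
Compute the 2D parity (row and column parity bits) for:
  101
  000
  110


Row parities: 000
Column parities: 011

Row P: 000, Col P: 011, Corner: 0


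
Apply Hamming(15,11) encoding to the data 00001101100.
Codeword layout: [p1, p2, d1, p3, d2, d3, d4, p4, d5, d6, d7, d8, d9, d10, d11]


Parity bits: p1=0, p2=1, p3=0, p4=0

010000001101100


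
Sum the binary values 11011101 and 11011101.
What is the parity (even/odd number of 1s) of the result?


11011101 = 221
11011101 = 221
Sum = 442 = 110111010
1s count = 6

even parity (6 ones in 110111010)


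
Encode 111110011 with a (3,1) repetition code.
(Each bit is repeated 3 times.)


Each bit -> 3 copies

111111111111111000000111111


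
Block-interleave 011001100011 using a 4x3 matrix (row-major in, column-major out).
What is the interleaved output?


Matrix:
  011
  001
  100
  011
Read columns: 001010011101

001010011101


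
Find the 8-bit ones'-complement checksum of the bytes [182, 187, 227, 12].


Sum = 608 mod 256 = 96
Complement = 159

159


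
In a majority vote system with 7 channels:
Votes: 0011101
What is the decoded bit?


Ones: 4 out of 7
Threshold: 4

1 (4/7 voted 1)


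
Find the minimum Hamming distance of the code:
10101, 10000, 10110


Comparing all pairs, minimum distance: 2
Can detect 1 errors, correct 0 errors

2


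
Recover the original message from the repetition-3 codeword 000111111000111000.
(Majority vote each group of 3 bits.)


Groups: 000, 111, 111, 000, 111, 000
Majority votes: 011010

011010


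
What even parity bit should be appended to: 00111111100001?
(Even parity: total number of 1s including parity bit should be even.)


Number of 1s in data: 8
Parity bit: 0

0


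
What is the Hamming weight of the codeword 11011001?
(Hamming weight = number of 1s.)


Counting 1s in 11011001

5


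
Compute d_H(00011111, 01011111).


XOR: 01000000
Count of 1s: 1

1


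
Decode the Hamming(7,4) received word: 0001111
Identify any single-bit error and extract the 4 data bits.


Syndrome = 0: no error detected

Data: 0111 (no errors)


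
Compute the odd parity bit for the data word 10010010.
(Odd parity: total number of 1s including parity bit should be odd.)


Number of 1s in data: 3
Parity bit: 0

0


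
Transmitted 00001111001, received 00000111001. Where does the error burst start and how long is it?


XOR: 00001000000

Burst at position 4, length 1


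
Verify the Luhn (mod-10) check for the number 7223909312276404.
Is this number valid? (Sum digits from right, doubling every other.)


Luhn sum = 61
61 mod 10 = 1

Invalid (Luhn sum mod 10 = 1)


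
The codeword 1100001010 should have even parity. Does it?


Number of 1s: 4

Yes, parity is correct (4 ones)


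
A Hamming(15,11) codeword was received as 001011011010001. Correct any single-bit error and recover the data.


Syndrome = 5: error at position 5

Data: 10101010001 (corrected bit 5)


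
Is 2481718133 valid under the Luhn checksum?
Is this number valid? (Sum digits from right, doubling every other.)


Luhn sum = 39
39 mod 10 = 9

Invalid (Luhn sum mod 10 = 9)


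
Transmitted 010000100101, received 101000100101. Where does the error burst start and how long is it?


XOR: 111000000000

Burst at position 0, length 3


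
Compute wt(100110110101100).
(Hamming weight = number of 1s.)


Counting 1s in 100110110101100

8


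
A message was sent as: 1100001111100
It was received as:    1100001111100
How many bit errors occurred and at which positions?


XOR: 0000000000000

0 errors (received matches sent)


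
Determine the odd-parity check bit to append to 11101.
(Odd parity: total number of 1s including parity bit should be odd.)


Number of 1s in data: 4
Parity bit: 1

1


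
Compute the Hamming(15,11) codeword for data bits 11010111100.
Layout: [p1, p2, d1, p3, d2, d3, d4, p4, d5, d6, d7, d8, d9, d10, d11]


Parity bits: p1=1, p2=0, p3=0, p4=0

101010100111100


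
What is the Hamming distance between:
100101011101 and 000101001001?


XOR: 100000010100
Count of 1s: 3

3


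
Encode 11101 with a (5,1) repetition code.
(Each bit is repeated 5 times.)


Each bit -> 5 copies

1111111111111110000011111


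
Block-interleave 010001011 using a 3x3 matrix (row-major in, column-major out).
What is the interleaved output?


Matrix:
  010
  001
  011
Read columns: 000101011

000101011


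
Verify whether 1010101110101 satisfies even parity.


Number of 1s: 8

Yes, parity is correct (8 ones)


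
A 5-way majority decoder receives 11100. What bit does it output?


Ones: 3 out of 5
Threshold: 3

1 (3/5 voted 1)


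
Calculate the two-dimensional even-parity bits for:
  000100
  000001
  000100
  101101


Row parities: 1110
Column parities: 101100

Row P: 1110, Col P: 101100, Corner: 1


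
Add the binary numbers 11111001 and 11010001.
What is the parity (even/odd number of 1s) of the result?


11111001 = 249
11010001 = 209
Sum = 458 = 111001010
1s count = 5

odd parity (5 ones in 111001010)


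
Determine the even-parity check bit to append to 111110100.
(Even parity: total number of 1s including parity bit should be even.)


Number of 1s in data: 6
Parity bit: 0

0


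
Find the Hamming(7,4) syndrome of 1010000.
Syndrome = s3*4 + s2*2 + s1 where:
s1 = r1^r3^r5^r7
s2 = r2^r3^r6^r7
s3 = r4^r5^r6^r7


s1=0, s2=1, s3=0

Syndrome = 2 (error at position 2)


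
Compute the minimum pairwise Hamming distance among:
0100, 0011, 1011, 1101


Comparing all pairs, minimum distance: 1
Can detect 0 errors, correct 0 errors

1


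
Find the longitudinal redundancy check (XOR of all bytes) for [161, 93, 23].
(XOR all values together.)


XOR chain: 161 ^ 93 ^ 23 = 235

235


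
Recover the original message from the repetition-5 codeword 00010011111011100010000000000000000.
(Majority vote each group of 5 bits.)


Groups: 00010, 01111, 10111, 00010, 00000, 00000, 00000
Majority votes: 0110000

0110000


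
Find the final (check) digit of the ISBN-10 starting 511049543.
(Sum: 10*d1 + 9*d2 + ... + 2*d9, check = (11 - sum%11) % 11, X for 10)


Weighted sum: 174
174 mod 11 = 9

Check digit: 2


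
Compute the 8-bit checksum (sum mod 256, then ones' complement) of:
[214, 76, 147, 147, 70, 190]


Sum = 844 mod 256 = 76
Complement = 179

179


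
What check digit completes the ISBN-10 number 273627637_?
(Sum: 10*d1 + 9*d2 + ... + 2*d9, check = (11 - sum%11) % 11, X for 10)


Weighted sum: 243
243 mod 11 = 1

Check digit: X


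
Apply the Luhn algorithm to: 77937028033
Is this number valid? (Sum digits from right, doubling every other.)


Luhn sum = 52
52 mod 10 = 2

Invalid (Luhn sum mod 10 = 2)


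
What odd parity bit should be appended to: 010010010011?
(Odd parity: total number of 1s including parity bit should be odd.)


Number of 1s in data: 5
Parity bit: 0

0


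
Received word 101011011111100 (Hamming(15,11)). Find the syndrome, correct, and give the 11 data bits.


Syndrome = 0: no error detected

Data: 11101111100 (no errors)


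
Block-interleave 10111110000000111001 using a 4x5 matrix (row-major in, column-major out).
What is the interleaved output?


Matrix:
  10111
  11000
  00001
  11001
Read columns: 11010101100010001011

11010101100010001011


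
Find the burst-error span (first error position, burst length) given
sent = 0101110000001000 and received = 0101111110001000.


XOR: 0000001110000000

Burst at position 6, length 3


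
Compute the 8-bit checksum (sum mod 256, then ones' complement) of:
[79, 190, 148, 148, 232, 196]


Sum = 993 mod 256 = 225
Complement = 30

30


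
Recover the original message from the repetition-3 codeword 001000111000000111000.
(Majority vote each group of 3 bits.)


Groups: 001, 000, 111, 000, 000, 111, 000
Majority votes: 0010010

0010010


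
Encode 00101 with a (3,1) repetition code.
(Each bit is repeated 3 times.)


Each bit -> 3 copies

000000111000111


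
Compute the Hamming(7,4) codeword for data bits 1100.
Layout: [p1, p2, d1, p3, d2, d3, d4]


Parity bits: p1=0, p2=1, p3=1

0111100


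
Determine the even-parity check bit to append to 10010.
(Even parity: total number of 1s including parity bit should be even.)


Number of 1s in data: 2
Parity bit: 0

0


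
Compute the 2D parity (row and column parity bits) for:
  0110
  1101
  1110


Row parities: 011
Column parities: 0101

Row P: 011, Col P: 0101, Corner: 0


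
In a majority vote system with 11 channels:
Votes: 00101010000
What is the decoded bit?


Ones: 3 out of 11
Threshold: 6

0 (3/11 voted 1)


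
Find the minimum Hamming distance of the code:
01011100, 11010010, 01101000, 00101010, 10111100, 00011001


Comparing all pairs, minimum distance: 2
Can detect 1 errors, correct 0 errors

2


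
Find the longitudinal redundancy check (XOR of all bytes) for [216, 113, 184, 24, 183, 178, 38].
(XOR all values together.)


XOR chain: 216 ^ 113 ^ 184 ^ 24 ^ 183 ^ 178 ^ 38 = 42

42


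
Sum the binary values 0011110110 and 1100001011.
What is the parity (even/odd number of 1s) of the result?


0011110110 = 246
1100001011 = 779
Sum = 1025 = 10000000001
1s count = 2

even parity (2 ones in 10000000001)


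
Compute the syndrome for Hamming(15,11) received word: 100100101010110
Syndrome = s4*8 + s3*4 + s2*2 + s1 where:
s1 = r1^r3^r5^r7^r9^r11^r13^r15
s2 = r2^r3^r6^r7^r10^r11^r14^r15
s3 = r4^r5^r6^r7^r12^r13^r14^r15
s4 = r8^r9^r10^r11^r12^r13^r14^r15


s1=1, s2=1, s3=0, s4=0

Syndrome = 3 (error at position 3)


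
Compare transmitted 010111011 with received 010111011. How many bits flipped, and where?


XOR: 000000000

0 errors (received matches sent)


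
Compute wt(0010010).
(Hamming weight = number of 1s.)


Counting 1s in 0010010

2


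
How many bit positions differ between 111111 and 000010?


XOR: 111101
Count of 1s: 5

5


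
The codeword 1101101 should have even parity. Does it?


Number of 1s: 5

No, parity error (5 ones)


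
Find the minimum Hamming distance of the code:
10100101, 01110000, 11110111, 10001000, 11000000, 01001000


Comparing all pairs, minimum distance: 2
Can detect 1 errors, correct 0 errors

2


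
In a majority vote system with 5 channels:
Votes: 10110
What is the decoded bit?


Ones: 3 out of 5
Threshold: 3

1 (3/5 voted 1)


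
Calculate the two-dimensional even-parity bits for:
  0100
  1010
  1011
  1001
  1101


Row parities: 10101
Column parities: 0001

Row P: 10101, Col P: 0001, Corner: 1


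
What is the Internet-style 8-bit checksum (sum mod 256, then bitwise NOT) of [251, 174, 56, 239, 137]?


Sum = 857 mod 256 = 89
Complement = 166

166


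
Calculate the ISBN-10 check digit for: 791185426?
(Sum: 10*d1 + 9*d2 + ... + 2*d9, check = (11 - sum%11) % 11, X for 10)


Weighted sum: 273
273 mod 11 = 9

Check digit: 2


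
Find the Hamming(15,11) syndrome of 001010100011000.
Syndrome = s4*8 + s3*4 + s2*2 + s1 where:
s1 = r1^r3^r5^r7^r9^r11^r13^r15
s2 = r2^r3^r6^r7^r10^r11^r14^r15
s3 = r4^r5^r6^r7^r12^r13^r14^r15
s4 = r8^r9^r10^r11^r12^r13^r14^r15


s1=0, s2=1, s3=1, s4=0

Syndrome = 6 (error at position 6)


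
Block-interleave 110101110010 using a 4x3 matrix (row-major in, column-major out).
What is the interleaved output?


Matrix:
  110
  101
  110
  010
Read columns: 111010110100

111010110100


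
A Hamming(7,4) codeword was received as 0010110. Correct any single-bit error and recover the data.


Syndrome = 0: no error detected

Data: 1110 (no errors)


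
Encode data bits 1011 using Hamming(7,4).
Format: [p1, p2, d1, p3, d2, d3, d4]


Parity bits: p1=0, p2=1, p3=0

0110011


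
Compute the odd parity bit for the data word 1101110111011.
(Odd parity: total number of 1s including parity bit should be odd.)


Number of 1s in data: 10
Parity bit: 1

1


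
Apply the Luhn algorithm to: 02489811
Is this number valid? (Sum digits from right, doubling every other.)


Luhn sum = 38
38 mod 10 = 8

Invalid (Luhn sum mod 10 = 8)


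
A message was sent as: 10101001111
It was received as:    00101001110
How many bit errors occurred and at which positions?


XOR: 10000000001

2 error(s) at position(s): 0, 10


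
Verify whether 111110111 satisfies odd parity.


Number of 1s: 8

No, parity error (8 ones)


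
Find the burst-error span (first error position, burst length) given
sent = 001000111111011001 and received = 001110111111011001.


XOR: 000110000000000000

Burst at position 3, length 2


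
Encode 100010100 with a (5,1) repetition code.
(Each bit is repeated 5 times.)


Each bit -> 5 copies

111110000000000000001111100000111110000000000


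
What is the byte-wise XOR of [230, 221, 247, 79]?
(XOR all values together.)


XOR chain: 230 ^ 221 ^ 247 ^ 79 = 131

131


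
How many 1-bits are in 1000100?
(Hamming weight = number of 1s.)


Counting 1s in 1000100

2


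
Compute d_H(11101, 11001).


XOR: 00100
Count of 1s: 1

1


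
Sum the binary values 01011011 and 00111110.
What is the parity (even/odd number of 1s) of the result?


01011011 = 91
00111110 = 62
Sum = 153 = 10011001
1s count = 4

even parity (4 ones in 10011001)


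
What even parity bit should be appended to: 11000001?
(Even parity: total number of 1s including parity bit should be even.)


Number of 1s in data: 3
Parity bit: 1

1


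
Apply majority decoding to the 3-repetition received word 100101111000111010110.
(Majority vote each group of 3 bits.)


Groups: 100, 101, 111, 000, 111, 010, 110
Majority votes: 0110101

0110101


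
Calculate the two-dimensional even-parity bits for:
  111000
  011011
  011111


Row parities: 101
Column parities: 111100

Row P: 101, Col P: 111100, Corner: 0


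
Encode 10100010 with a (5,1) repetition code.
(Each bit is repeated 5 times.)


Each bit -> 5 copies

1111100000111110000000000000001111100000


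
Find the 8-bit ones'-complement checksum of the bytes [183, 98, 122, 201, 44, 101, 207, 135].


Sum = 1091 mod 256 = 67
Complement = 188

188


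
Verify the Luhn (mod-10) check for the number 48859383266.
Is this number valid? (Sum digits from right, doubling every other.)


Luhn sum = 60
60 mod 10 = 0

Valid (Luhn sum mod 10 = 0)


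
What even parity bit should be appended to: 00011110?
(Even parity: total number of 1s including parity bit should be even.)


Number of 1s in data: 4
Parity bit: 0

0


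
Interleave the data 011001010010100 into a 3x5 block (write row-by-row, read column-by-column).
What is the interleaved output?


Matrix:
  01100
  10100
  10100
Read columns: 011100111000000

011100111000000


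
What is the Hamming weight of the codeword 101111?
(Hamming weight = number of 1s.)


Counting 1s in 101111

5


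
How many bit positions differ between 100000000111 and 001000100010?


XOR: 101000100101
Count of 1s: 5

5


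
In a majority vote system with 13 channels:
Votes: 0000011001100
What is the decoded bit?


Ones: 4 out of 13
Threshold: 7

0 (4/13 voted 1)


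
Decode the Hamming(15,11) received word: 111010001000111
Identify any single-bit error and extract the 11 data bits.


Syndrome = 0: no error detected

Data: 11001000111 (no errors)


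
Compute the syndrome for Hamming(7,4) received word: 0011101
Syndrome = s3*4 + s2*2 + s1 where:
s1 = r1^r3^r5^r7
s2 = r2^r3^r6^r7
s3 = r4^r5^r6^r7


s1=1, s2=0, s3=1

Syndrome = 5 (error at position 5)


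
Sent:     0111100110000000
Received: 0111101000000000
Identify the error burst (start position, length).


XOR: 0000001110000000

Burst at position 6, length 3


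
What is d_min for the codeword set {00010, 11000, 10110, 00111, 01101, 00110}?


Comparing all pairs, minimum distance: 1
Can detect 0 errors, correct 0 errors

1


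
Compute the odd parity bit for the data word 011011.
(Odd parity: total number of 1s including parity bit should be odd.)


Number of 1s in data: 4
Parity bit: 1

1


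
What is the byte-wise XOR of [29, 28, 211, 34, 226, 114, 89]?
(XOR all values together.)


XOR chain: 29 ^ 28 ^ 211 ^ 34 ^ 226 ^ 114 ^ 89 = 57

57
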